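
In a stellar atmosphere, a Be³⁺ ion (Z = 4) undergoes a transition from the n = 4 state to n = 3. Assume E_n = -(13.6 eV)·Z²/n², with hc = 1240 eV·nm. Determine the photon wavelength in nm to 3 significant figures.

117 nm

For Z = 4 the level energies scale as Z², so the effective Rydberg energy is 13.6 × 16 = 217.6 eV.
ΔE = 217.6 × (1/3² − 1/4²) = 217.6 × 0.04861 = 10.58 eV.
λ = hc/ΔE = 1240 / 10.58 = 117 nm.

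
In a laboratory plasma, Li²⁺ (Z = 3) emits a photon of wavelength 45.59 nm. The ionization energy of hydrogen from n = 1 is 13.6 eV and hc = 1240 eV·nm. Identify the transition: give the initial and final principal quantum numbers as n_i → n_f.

The photon energy is ΔE = hc/λ = 1240 / 45.59 = 27.20 eV.
With Z = 3, ΔE = 122.4 × (1/n_f² − 1/n_i²), so 1/n_f² − 1/n_i² = 0.2222.
Trying n_f = 2 gives 1/n_i² = 0.02779, i.e. n_i ≈ 6; this pair matches.

n_i = 6, n_f = 2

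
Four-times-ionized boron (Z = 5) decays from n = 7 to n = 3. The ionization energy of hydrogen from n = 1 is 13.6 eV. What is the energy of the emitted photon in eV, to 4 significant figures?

The Bohr energies scale as Z², so for Z = 5: E_n = −340.0/n² eV.
E_7 = −340.0/49 = −6.939 eV and E_3 = −340.0/9 = −37.78 eV.
The photon energy is |E_7 − E_3| = 30.84 eV.

30.84 eV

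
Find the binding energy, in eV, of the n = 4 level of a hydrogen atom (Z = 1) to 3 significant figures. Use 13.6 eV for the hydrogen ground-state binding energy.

0.850 eV

E_4 = −13.60/16 = −0.850 eV, so ionization (to E = 0) requires 0.850 eV.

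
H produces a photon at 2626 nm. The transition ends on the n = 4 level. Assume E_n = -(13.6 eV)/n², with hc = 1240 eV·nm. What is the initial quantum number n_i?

n_i = 6

The photon energy is ΔE = hc/λ = 1240 / 2626 = 0.4722 eV.
With Z = 1, ΔE = 13.60 × (1/n_f² − 1/n_i²), so 1/n_f² − 1/n_i² = 0.03472.
With n_f = 4: 1/n_i² = 1/16 − 0.03472 = 0.02778, so n_i ≈ 6.00.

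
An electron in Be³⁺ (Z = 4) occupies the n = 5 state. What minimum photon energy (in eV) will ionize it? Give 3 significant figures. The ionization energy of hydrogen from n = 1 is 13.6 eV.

E_n = −13.6 Z²/n² = −217.6/n² eV for Z = 4.
E_5 = −217.6/25 = −8.70 eV, so ionization (to E = 0) requires 8.70 eV.

8.70 eV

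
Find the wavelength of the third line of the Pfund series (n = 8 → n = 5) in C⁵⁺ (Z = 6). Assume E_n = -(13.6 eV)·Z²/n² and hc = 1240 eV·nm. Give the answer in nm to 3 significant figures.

The Pfund series terminates on n_f = 5; the third line has n_i = 5+3 = 8.
ΔE = 489.6 × (1/5² − 1/8²) = 11.93 eV.
λ = 1240 / 11.93 = 104 nm.

104 nm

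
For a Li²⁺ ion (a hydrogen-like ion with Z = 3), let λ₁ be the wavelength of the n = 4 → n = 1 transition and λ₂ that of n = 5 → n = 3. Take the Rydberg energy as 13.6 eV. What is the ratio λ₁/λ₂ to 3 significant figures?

0.0759

λ ∝ 1/ΔE ∝ 1/(1/n_f² − 1/n_i²), and the Z² and hc factors cancel in the ratio.
λ₁/λ₂ = (1/3² − 1/5²)/(1/1² − 1/4²) = 0.07111/0.9375 = 0.0759.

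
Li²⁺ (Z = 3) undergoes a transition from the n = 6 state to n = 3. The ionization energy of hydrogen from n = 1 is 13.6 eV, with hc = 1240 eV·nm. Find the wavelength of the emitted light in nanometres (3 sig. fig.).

For Z = 3 the level energies scale as Z², so the effective Rydberg energy is 13.6 × 9 = 122.4 eV.
ΔE = 122.4 × (1/3² − 1/6²) = 122.4 × 0.08333 = 10.20 eV.
λ = hc/ΔE = 1240 / 10.20 = 122 nm.

122 nm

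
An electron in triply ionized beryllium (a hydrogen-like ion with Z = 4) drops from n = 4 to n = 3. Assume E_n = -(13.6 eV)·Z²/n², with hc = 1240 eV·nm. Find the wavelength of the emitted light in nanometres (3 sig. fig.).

117 nm

For Z = 4 the level energies scale as Z², so the effective Rydberg energy is 13.6 × 16 = 217.6 eV.
ΔE = 217.6 × (1/3² − 1/4²) = 217.6 × 0.04861 = 10.58 eV.
λ = hc/ΔE = 1240 / 10.58 = 117 nm.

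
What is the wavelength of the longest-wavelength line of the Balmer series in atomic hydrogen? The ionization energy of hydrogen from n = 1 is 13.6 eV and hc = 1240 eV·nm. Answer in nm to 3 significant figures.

656 nm

The Balmer series terminates on n_f = 2; the first line has n_i = 2+1 = 3.
ΔE = 13.60 × (1/2² − 1/3²) = 1.889 eV.
λ = 1240 / 1.889 = 656 nm.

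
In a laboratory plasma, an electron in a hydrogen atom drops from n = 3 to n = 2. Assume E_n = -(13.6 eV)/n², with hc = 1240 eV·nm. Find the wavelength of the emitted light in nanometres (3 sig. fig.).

ΔE = 13.60 × (1/2² − 1/3²) = 13.60 × 0.1389 = 1.889 eV.
λ = hc/ΔE = 1240 / 1.889 = 656 nm.

656 nm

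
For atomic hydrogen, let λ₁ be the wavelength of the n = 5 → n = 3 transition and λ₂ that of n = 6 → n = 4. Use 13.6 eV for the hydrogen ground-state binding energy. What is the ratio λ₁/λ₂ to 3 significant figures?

λ ∝ 1/ΔE ∝ 1/(1/n_f² − 1/n_i²), and the Z² and hc factors cancel in the ratio.
λ₁/λ₂ = (1/4² − 1/6²)/(1/3² − 1/5²) = 0.03472/0.07111 = 0.488.

0.488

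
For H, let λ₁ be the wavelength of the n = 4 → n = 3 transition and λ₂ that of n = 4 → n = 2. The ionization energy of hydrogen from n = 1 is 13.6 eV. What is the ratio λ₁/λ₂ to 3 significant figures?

λ ∝ 1/ΔE ∝ 1/(1/n_f² − 1/n_i²), and the Z² and hc factors cancel in the ratio.
λ₁/λ₂ = (1/2² − 1/4²)/(1/3² − 1/4²) = 0.1875/0.04861 = 3.86.

3.86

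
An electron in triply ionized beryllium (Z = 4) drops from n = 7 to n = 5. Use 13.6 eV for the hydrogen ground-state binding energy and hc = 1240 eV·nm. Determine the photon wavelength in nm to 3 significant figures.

291 nm

For Z = 4 the level energies scale as Z², so the effective Rydberg energy is 13.6 × 16 = 217.6 eV.
ΔE = 217.6 × (1/5² − 1/7²) = 217.6 × 0.01959 = 4.263 eV.
λ = hc/ΔE = 1240 / 4.263 = 291 nm.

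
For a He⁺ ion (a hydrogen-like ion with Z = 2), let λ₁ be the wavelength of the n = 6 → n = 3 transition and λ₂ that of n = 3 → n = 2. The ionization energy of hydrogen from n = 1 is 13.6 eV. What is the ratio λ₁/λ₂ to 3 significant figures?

λ ∝ 1/ΔE ∝ 1/(1/n_f² − 1/n_i²), and the Z² and hc factors cancel in the ratio.
λ₁/λ₂ = (1/2² − 1/3²)/(1/3² − 1/6²) = 0.1389/0.08333 = 1.67.

1.67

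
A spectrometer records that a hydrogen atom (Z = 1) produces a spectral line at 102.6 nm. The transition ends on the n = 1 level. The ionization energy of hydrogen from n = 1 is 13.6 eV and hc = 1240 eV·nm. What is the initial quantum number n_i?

n_i = 3

The photon energy is ΔE = hc/λ = 1240 / 102.6 = 12.09 eV.
With Z = 1, ΔE = 13.60 × (1/n_f² − 1/n_i²), so 1/n_f² − 1/n_i² = 0.8887.
With n_f = 1: 1/n_i² = 1/1 − 0.8887 = 0.1113, so n_i ≈ 3.00.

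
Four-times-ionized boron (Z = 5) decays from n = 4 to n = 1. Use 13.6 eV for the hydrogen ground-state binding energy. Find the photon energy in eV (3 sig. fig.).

319 eV

The Bohr energies scale as Z², so for Z = 5: E_n = −340.0/n² eV.
E_4 = −340.0/16 = −21.25 eV and E_1 = −340.0/1 = −340.0 eV.
The photon energy is |E_4 − E_1| = 319 eV.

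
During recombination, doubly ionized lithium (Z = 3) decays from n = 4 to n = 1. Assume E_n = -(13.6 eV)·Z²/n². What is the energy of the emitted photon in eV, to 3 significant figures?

115 eV

The Bohr energies scale as Z², so for Z = 3: E_n = −122.4/n² eV.
E_4 = −122.4/16 = −7.650 eV and E_1 = −122.4/1 = −122.4 eV.
The photon energy is |E_4 − E_1| = 115 eV.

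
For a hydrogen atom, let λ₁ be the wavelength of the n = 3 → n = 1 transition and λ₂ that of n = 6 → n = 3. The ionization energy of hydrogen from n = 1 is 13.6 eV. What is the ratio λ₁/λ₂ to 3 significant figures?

0.0938

λ ∝ 1/ΔE ∝ 1/(1/n_f² − 1/n_i²), and the Z² and hc factors cancel in the ratio.
λ₁/λ₂ = (1/3² − 1/6²)/(1/1² − 1/3²) = 0.08333/0.8889 = 0.0938.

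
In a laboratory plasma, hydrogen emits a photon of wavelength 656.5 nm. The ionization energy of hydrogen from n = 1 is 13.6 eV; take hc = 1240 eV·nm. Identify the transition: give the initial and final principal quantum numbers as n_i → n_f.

n_i = 3, n_f = 2

The photon energy is ΔE = hc/λ = 1240 / 656.5 = 1.889 eV.
With Z = 1, ΔE = 13.60 × (1/n_f² − 1/n_i²), so 1/n_f² − 1/n_i² = 0.1389.
Trying n_f = 2 gives 1/n_i² = 0.1111, i.e. n_i ≈ 3; this pair matches.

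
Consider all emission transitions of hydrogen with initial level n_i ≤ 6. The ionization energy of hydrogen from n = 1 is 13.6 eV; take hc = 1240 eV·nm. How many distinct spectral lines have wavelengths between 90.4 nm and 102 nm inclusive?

3

Enumerate all n_i → n_f pairs with 1 ≤ n_f < n_i ≤ 6 and compute λ = 1240 / [13.6·1·(1/n_f² − 1/n_i²)].
Lines falling in [90.4, 102] nm: 6→1 (93.78 nm), 5→1 (94.98 nm), 4→1 (97.25 nm).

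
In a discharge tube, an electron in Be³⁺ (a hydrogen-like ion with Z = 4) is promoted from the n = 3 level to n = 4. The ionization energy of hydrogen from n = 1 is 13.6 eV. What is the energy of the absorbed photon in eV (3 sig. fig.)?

10.6 eV

The Bohr energies scale as Z², so for Z = 4: E_n = −217.6/n² eV.
E_4 = −217.6/16 = −13.60 eV and E_3 = −217.6/9 = −24.18 eV.
The photon energy is |E_4 − E_3| = 10.6 eV.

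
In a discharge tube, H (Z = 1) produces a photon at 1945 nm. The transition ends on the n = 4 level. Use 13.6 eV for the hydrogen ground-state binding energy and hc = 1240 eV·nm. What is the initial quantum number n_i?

The photon energy is ΔE = hc/λ = 1240 / 1945 = 0.6375 eV.
With Z = 1, ΔE = 13.60 × (1/n_f² − 1/n_i²), so 1/n_f² − 1/n_i² = 0.04688.
With n_f = 4: 1/n_i² = 1/16 − 0.04688 = 0.01562, so n_i ≈ 8.00.

n_i = 8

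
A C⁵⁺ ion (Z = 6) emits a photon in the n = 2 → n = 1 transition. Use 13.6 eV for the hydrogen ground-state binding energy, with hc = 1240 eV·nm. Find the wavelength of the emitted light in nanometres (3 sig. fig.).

3.38 nm

For Z = 6 the level energies scale as Z², so the effective Rydberg energy is 13.6 × 36 = 489.6 eV.
ΔE = 489.6 × (1/1² − 1/2²) = 489.6 × 0.7500 = 367.2 eV.
λ = hc/ΔE = 1240 / 367.2 = 3.38 nm.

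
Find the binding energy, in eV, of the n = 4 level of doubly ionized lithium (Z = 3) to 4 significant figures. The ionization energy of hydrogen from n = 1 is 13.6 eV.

E_n = −13.6 Z²/n² = −122.4/n² eV for Z = 3.
E_4 = −122.4/16 = −7.650 eV, so ionization (to E = 0) requires 7.650 eV.

7.650 eV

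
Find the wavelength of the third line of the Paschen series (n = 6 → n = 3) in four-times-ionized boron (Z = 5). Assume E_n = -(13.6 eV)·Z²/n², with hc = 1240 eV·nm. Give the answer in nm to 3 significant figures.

43.8 nm

The Paschen series terminates on n_f = 3; the third line has n_i = 3+3 = 6.
ΔE = 340.0 × (1/3² − 1/6²) = 28.33 eV.
λ = 1240 / 28.33 = 43.8 nm.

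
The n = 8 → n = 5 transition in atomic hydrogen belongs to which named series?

Pfund

The series is set by the lower level: n_f = 5 is the Pfund series.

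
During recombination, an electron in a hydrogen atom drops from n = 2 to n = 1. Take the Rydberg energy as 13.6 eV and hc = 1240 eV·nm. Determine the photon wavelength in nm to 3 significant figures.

ΔE = 13.60 × (1/1² − 1/2²) = 13.60 × 0.7500 = 10.20 eV.
λ = hc/ΔE = 1240 / 10.20 = 122 nm.

122 nm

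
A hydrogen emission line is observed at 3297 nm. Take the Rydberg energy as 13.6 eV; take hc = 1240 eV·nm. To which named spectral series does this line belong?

ΔE = 1240/3297 = 0.3761 eV.
This matches 13.6 × (1/5² − 1/9²), so n_f = 5: the Pfund series.

Pfund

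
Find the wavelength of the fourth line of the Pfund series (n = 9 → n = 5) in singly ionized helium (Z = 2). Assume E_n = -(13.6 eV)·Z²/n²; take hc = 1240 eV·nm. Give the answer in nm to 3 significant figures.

824 nm

The Pfund series terminates on n_f = 5; the fourth line has n_i = 5+4 = 9.
ΔE = 54.40 × (1/5² − 1/9²) = 1.504 eV.
λ = 1240 / 1.504 = 824 nm.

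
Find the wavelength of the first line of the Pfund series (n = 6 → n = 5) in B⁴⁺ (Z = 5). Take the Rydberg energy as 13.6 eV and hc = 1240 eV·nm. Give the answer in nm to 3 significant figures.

The Pfund series terminates on n_f = 5; the first line has n_i = 5+1 = 6.
ΔE = 340.0 × (1/5² − 1/6²) = 4.156 eV.
λ = 1240 / 4.156 = 298 nm.

298 nm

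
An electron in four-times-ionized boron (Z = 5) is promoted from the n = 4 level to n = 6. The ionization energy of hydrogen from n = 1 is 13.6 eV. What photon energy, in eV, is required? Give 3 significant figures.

11.8 eV

The Bohr energies scale as Z², so for Z = 5: E_n = −340.0/n² eV.
E_6 = −340.0/36 = −9.444 eV and E_4 = −340.0/16 = −21.25 eV.
The photon energy is |E_6 − E_4| = 11.8 eV.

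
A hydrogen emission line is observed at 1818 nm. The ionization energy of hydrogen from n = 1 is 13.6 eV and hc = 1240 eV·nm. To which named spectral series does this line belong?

Brackett

ΔE = 1240/1818 = 0.6821 eV.
This matches 13.6 × (1/4² − 1/9²), so n_f = 4: the Brackett series.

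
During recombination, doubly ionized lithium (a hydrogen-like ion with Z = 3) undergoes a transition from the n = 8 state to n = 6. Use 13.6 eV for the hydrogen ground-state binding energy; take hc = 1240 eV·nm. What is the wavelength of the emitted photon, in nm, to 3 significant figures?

834 nm

For Z = 3 the level energies scale as Z², so the effective Rydberg energy is 13.6 × 9 = 122.4 eV.
ΔE = 122.4 × (1/6² − 1/8²) = 122.4 × 0.01215 = 1.488 eV.
λ = hc/ΔE = 1240 / 1.488 = 834 nm.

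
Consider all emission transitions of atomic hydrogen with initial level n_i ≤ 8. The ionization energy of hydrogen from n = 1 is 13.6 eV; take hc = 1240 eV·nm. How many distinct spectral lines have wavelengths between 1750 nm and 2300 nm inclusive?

Enumerate all n_i → n_f pairs with 1 ≤ n_f < n_i ≤ 8 and compute λ = 1240 / [13.6·1·(1/n_f² − 1/n_i²)].
Lines falling in [1750, 2300] nm: 4→3 (1876 nm), 8→4 (1945 nm), 7→4 (2166 nm).

3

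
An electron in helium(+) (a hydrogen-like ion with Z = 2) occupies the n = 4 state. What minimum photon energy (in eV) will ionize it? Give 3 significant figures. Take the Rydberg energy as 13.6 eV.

3.40 eV

E_n = −13.6 Z²/n² = −54.40/n² eV for Z = 2.
E_4 = −54.40/16 = −3.40 eV, so ionization (to E = 0) requires 3.40 eV.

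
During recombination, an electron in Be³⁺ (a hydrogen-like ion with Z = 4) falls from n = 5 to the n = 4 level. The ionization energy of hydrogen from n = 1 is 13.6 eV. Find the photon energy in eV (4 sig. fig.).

The Bohr energies scale as Z², so for Z = 4: E_n = −217.6/n² eV.
E_5 = −217.6/25 = −8.704 eV and E_4 = −217.6/16 = −13.60 eV.
The photon energy is |E_5 − E_4| = 4.896 eV.

4.896 eV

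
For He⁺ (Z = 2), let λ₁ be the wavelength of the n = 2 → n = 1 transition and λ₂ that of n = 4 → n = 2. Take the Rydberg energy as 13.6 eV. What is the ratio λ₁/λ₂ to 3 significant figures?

λ ∝ 1/ΔE ∝ 1/(1/n_f² − 1/n_i²), and the Z² and hc factors cancel in the ratio.
λ₁/λ₂ = (1/2² − 1/4²)/(1/1² − 1/2²) = 0.1875/0.7500 = 0.250.

0.250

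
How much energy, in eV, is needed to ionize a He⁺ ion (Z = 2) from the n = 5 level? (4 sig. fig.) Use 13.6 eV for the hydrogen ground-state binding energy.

E_n = −13.6 Z²/n² = −54.40/n² eV for Z = 2.
E_5 = −54.40/25 = −2.176 eV, so ionization (to E = 0) requires 2.176 eV.

2.176 eV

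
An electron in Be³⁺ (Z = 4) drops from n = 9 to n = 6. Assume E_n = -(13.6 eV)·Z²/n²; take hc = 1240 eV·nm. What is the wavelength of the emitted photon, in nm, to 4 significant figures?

369.3 nm

For Z = 4 the level energies scale as Z², so the effective Rydberg energy is 13.6 × 16 = 217.6 eV.
ΔE = 217.6 × (1/6² − 1/9²) = 217.6 × 0.01543 = 3.358 eV.
λ = hc/ΔE = 1240 / 3.358 = 369.3 nm.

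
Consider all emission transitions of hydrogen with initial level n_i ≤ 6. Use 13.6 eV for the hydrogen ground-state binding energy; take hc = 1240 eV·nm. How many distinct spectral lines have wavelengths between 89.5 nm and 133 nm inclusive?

5

Enumerate all n_i → n_f pairs with 1 ≤ n_f < n_i ≤ 6 and compute λ = 1240 / [13.6·1·(1/n_f² − 1/n_i²)].
Lines falling in [89.5, 133] nm: 6→1 (93.78 nm), 5→1 (94.98 nm), 4→1 (97.25 nm), 3→1 (102.6 nm), 2→1 (121.6 nm).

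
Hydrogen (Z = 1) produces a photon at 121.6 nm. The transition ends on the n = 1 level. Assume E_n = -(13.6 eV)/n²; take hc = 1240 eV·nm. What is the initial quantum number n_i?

n_i = 2

The photon energy is ΔE = hc/λ = 1240 / 121.6 = 10.20 eV.
With Z = 1, ΔE = 13.60 × (1/n_f² − 1/n_i²), so 1/n_f² − 1/n_i² = 0.7498.
With n_f = 1: 1/n_i² = 1/1 − 0.7498 = 0.2502, so n_i ≈ 2.00.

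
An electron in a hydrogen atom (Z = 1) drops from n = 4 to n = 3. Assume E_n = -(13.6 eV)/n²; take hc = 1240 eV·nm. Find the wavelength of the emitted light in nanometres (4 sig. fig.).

ΔE = 13.60 × (1/3² − 1/4²) = 13.60 × 0.04861 = 0.6611 eV.
λ = hc/ΔE = 1240 / 0.6611 = 1876 nm.
This line belongs to the Paschen series.

1876 nm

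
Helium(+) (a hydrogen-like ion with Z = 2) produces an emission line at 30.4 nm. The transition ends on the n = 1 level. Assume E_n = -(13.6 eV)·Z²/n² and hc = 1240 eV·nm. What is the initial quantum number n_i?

The photon energy is ΔE = hc/λ = 1240 / 30.4 = 40.79 eV.
With Z = 2, ΔE = 54.40 × (1/n_f² − 1/n_i²), so 1/n_f² − 1/n_i² = 0.7498.
With n_f = 1: 1/n_i² = 1/1 − 0.7498 = 0.2502, so n_i ≈ 2.00.

n_i = 2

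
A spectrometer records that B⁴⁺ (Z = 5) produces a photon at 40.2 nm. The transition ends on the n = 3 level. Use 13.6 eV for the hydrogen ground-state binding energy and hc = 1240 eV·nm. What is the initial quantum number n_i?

n_i = 7

The photon energy is ΔE = hc/λ = 1240 / 40.2 = 30.85 eV.
With Z = 5, ΔE = 340.0 × (1/n_f² − 1/n_i²), so 1/n_f² − 1/n_i² = 0.09072.
With n_f = 3: 1/n_i² = 1/9 − 0.09072 = 0.02039, so n_i ≈ 7.00.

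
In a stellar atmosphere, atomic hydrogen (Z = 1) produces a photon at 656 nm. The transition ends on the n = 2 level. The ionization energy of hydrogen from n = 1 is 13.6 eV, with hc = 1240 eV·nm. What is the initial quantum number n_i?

The photon energy is ΔE = hc/λ = 1240 / 656 = 1.890 eV.
With Z = 1, ΔE = 13.60 × (1/n_f² − 1/n_i²), so 1/n_f² − 1/n_i² = 0.1390.
With n_f = 2: 1/n_i² = 1/4 − 0.1390 = 0.1110, so n_i ≈ 3.00.

n_i = 3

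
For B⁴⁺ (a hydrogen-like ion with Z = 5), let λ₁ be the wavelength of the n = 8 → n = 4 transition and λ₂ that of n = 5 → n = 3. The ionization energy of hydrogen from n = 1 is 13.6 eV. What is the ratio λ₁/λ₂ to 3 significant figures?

λ ∝ 1/ΔE ∝ 1/(1/n_f² − 1/n_i²), and the Z² and hc factors cancel in the ratio.
λ₁/λ₂ = (1/3² − 1/5²)/(1/4² − 1/8²) = 0.07111/0.04688 = 1.52.

1.52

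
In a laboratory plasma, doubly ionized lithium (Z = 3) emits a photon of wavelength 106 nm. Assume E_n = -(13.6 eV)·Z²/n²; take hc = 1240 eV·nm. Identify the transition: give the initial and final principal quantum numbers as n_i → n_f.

n_i = 8, n_f = 3

The photon energy is ΔE = hc/λ = 1240 / 106 = 11.70 eV.
With Z = 3, ΔE = 122.4 × (1/n_f² − 1/n_i²), so 1/n_f² − 1/n_i² = 0.09557.
Trying n_f = 3 gives 1/n_i² = 0.01554, i.e. n_i ≈ 8; this pair matches.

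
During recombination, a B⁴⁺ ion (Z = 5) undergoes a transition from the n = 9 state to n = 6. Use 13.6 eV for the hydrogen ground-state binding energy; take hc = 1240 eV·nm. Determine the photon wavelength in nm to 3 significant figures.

For Z = 5 the level energies scale as Z², so the effective Rydberg energy is 13.6 × 25 = 340.0 eV.
ΔE = 340.0 × (1/6² − 1/9²) = 340.0 × 0.01543 = 5.247 eV.
λ = hc/ΔE = 1240 / 5.247 = 236 nm.

236 nm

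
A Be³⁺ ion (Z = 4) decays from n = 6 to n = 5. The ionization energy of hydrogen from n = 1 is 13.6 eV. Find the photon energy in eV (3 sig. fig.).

The Bohr energies scale as Z², so for Z = 4: E_n = −217.6/n² eV.
E_6 = −217.6/36 = −6.044 eV and E_5 = −217.6/25 = −8.704 eV.
The photon energy is |E_6 − E_5| = 2.66 eV.

2.66 eV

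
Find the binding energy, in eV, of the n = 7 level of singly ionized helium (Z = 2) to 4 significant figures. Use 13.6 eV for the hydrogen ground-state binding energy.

1.110 eV

E_n = −13.6 Z²/n² = −54.40/n² eV for Z = 2.
E_7 = −54.40/49 = −1.110 eV, so ionization (to E = 0) requires 1.110 eV.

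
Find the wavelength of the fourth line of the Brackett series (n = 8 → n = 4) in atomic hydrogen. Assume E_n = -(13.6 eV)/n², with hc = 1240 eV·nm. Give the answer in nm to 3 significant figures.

1950 nm

The Brackett series terminates on n_f = 4; the fourth line has n_i = 4+4 = 8.
ΔE = 13.60 × (1/4² − 1/8²) = 0.6375 eV.
λ = 1240 / 0.6375 = 1950 nm.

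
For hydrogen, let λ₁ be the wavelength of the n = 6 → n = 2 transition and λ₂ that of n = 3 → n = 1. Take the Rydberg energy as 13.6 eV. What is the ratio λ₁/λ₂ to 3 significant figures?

λ ∝ 1/ΔE ∝ 1/(1/n_f² − 1/n_i²), and the Z² and hc factors cancel in the ratio.
λ₁/λ₂ = (1/1² − 1/3²)/(1/2² − 1/6²) = 0.8889/0.2222 = 4.00.

4.00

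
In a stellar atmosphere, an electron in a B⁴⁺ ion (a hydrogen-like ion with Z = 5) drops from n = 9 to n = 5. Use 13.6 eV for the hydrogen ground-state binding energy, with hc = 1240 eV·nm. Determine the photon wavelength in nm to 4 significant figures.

For Z = 5 the level energies scale as Z², so the effective Rydberg energy is 13.6 × 25 = 340.0 eV.
ΔE = 340.0 × (1/5² − 1/9²) = 340.0 × 0.02765 = 9.402 eV.
λ = hc/ΔE = 1240 / 9.402 = 131.9 nm.

131.9 nm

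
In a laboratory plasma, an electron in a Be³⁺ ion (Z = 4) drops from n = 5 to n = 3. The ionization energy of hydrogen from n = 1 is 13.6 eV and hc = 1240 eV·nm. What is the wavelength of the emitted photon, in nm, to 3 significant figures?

For Z = 4 the level energies scale as Z², so the effective Rydberg energy is 13.6 × 16 = 217.6 eV.
ΔE = 217.6 × (1/3² − 1/5²) = 217.6 × 0.07111 = 15.47 eV.
λ = hc/ΔE = 1240 / 15.47 = 80.1 nm.

80.1 nm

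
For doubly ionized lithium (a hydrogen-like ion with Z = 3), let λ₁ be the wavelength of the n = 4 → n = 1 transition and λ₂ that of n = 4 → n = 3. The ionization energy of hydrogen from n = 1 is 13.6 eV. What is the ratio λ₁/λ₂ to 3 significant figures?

0.0519

λ ∝ 1/ΔE ∝ 1/(1/n_f² − 1/n_i²), and the Z² and hc factors cancel in the ratio.
λ₁/λ₂ = (1/3² − 1/4²)/(1/1² − 1/4²) = 0.04861/0.9375 = 0.0519.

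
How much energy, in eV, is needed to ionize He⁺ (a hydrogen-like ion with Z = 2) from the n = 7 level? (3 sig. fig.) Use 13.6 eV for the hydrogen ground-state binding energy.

1.11 eV

E_n = −13.6 Z²/n² = −54.40/n² eV for Z = 2.
E_7 = −54.40/49 = −1.11 eV, so ionization (to E = 0) requires 1.11 eV.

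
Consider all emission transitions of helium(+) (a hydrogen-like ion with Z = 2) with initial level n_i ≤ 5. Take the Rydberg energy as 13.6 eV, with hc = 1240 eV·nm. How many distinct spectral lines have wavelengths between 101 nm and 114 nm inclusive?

1

Enumerate all n_i → n_f pairs with 1 ≤ n_f < n_i ≤ 5 and compute λ = 1240 / [13.6·4·(1/n_f² − 1/n_i²)].
Lines falling in [101, 114] nm: 5→2 (108.5 nm).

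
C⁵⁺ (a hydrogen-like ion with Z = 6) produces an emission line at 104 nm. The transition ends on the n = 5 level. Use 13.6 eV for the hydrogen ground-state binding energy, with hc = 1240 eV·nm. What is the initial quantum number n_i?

The photon energy is ΔE = hc/λ = 1240 / 104 = 11.92 eV.
With Z = 6, ΔE = 489.6 × (1/n_f² − 1/n_i²), so 1/n_f² − 1/n_i² = 0.02435.
With n_f = 5: 1/n_i² = 1/25 − 0.02435 = 0.01565, so n_i ≈ 7.99.

n_i = 8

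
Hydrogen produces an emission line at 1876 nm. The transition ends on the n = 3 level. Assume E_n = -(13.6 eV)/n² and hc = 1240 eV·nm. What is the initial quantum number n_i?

n_i = 4

The photon energy is ΔE = hc/λ = 1240 / 1876 = 0.6610 eV.
With Z = 1, ΔE = 13.60 × (1/n_f² − 1/n_i²), so 1/n_f² − 1/n_i² = 0.04860.
With n_f = 3: 1/n_i² = 1/9 − 0.04860 = 0.06251, so n_i ≈ 4.00.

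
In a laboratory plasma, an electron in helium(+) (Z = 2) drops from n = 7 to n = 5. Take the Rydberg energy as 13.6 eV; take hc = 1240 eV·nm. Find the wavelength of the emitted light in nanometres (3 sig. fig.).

For Z = 2 the level energies scale as Z², so the effective Rydberg energy is 13.6 × 4 = 54.40 eV.
ΔE = 54.40 × (1/5² − 1/7²) = 54.40 × 0.01959 = 1.066 eV.
λ = hc/ΔE = 1240 / 1.066 = 1160 nm.

1160 nm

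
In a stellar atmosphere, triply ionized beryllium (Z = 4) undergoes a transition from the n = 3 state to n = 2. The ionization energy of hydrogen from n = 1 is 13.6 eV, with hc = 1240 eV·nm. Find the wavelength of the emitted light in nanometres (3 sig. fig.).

41.0 nm

For Z = 4 the level energies scale as Z², so the effective Rydberg energy is 13.6 × 16 = 217.6 eV.
ΔE = 217.6 × (1/2² − 1/3²) = 217.6 × 0.1389 = 30.22 eV.
λ = hc/ΔE = 1240 / 30.22 = 41.0 nm.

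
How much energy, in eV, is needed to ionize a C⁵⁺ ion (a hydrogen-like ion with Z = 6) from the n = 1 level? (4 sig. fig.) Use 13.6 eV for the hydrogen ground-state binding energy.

E_n = −13.6 Z²/n² = −489.6/n² eV for Z = 6.
E_1 = −489.6/1 = −489.6 eV, so ionization (to E = 0) requires 489.6 eV.

489.6 eV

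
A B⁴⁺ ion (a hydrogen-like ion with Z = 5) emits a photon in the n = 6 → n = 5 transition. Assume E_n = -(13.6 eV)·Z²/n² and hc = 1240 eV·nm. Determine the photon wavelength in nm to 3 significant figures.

298 nm

For Z = 5 the level energies scale as Z², so the effective Rydberg energy is 13.6 × 25 = 340.0 eV.
ΔE = 340.0 × (1/5² − 1/6²) = 340.0 × 0.01222 = 4.156 eV.
λ = hc/ΔE = 1240 / 4.156 = 298 nm.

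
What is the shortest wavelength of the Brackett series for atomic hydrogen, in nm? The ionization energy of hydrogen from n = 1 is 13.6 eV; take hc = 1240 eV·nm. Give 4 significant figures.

1459 nm

The Brackett series has lower level n_f = 4; the series limit corresponds to n_i → ∞.
ΔE_max = 13.6 × 1 / 4² = 0.8500 eV.
λ_min = 1240 / 0.8500 = 1459 nm.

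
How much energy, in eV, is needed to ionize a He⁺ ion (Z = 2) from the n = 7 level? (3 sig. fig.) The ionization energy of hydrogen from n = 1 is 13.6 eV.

1.11 eV

E_n = −13.6 Z²/n² = −54.40/n² eV for Z = 2.
E_7 = −54.40/49 = −1.11 eV, so ionization (to E = 0) requires 1.11 eV.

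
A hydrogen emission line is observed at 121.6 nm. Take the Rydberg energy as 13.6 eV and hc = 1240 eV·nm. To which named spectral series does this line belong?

Lyman

ΔE = 1240/121.6 = 10.20 eV.
This matches 13.6 × (1/1² − 1/2²), so n_f = 1: the Lyman series.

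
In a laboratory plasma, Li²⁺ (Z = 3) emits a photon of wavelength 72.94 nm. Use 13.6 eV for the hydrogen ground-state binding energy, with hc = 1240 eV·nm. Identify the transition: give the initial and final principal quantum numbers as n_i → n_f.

The photon energy is ΔE = hc/λ = 1240 / 72.94 = 17.00 eV.
With Z = 3, ΔE = 122.4 × (1/n_f² − 1/n_i²), so 1/n_f² − 1/n_i² = 0.1389.
Trying n_f = 2 gives 1/n_i² = 0.1111, i.e. n_i ≈ 3; this pair matches.

n_i = 3, n_f = 2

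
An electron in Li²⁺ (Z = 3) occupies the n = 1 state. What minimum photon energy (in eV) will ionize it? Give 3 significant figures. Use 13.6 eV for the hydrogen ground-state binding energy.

E_n = −13.6 Z²/n² = −122.4/n² eV for Z = 3.
E_1 = −122.4/1 = −122 eV, so ionization (to E = 0) requires 122 eV.

122 eV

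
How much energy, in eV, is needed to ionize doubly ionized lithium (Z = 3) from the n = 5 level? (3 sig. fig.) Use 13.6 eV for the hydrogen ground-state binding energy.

4.90 eV

E_n = −13.6 Z²/n² = −122.4/n² eV for Z = 3.
E_5 = −122.4/25 = −4.90 eV, so ionization (to E = 0) requires 4.90 eV.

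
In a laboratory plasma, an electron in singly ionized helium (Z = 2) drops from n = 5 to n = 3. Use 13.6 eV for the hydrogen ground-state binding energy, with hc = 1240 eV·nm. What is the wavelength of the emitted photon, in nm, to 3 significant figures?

For Z = 2 the level energies scale as Z², so the effective Rydberg energy is 13.6 × 4 = 54.40 eV.
ΔE = 54.40 × (1/3² − 1/5²) = 54.40 × 0.07111 = 3.868 eV.
λ = hc/ΔE = 1240 / 3.868 = 321 nm.

321 nm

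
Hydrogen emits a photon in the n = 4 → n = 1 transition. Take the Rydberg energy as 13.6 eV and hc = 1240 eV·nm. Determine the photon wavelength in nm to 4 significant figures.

ΔE = 13.60 × (1/1² − 1/4²) = 13.60 × 0.9375 = 12.75 eV.
λ = hc/ΔE = 1240 / 12.75 = 97.25 nm.

97.25 nm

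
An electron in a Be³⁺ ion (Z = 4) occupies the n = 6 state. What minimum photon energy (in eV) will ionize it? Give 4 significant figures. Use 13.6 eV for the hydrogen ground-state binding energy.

6.044 eV

E_n = −13.6 Z²/n² = −217.6/n² eV for Z = 4.
E_6 = −217.6/36 = −6.044 eV, so ionization (to E = 0) requires 6.044 eV.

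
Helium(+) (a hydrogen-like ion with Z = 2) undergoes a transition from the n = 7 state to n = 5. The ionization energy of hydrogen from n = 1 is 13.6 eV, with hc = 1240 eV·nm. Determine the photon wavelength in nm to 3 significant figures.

For Z = 2 the level energies scale as Z², so the effective Rydberg energy is 13.6 × 4 = 54.40 eV.
ΔE = 54.40 × (1/5² − 1/7²) = 54.40 × 0.01959 = 1.066 eV.
λ = hc/ΔE = 1240 / 1.066 = 1160 nm.

1160 nm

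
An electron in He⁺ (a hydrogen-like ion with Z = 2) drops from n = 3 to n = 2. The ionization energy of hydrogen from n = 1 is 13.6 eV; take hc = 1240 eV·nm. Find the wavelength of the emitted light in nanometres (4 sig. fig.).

164.1 nm

For Z = 2 the level energies scale as Z², so the effective Rydberg energy is 13.6 × 4 = 54.40 eV.
ΔE = 54.40 × (1/2² − 1/3²) = 54.40 × 0.1389 = 7.556 eV.
λ = hc/ΔE = 1240 / 7.556 = 164.1 nm.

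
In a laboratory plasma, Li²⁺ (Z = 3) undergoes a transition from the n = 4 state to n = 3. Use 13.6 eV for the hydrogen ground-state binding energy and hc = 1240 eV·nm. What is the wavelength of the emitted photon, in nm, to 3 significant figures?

208 nm

For Z = 3 the level energies scale as Z², so the effective Rydberg energy is 13.6 × 9 = 122.4 eV.
ΔE = 122.4 × (1/3² − 1/4²) = 122.4 × 0.04861 = 5.950 eV.
λ = hc/ΔE = 1240 / 5.950 = 208 nm.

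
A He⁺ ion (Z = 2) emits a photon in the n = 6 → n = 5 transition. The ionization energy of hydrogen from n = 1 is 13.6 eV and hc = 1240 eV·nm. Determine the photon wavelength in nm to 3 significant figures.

1860 nm

For Z = 2 the level energies scale as Z², so the effective Rydberg energy is 13.6 × 4 = 54.40 eV.
ΔE = 54.40 × (1/5² − 1/6²) = 54.40 × 0.01222 = 0.6649 eV.
λ = hc/ΔE = 1240 / 0.6649 = 1860 nm.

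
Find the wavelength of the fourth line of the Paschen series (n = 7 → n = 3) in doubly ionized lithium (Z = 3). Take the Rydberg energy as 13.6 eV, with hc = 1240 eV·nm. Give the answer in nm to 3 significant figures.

112 nm

The Paschen series terminates on n_f = 3; the fourth line has n_i = 3+4 = 7.
ΔE = 122.4 × (1/3² − 1/7²) = 11.10 eV.
λ = 1240 / 11.10 = 112 nm.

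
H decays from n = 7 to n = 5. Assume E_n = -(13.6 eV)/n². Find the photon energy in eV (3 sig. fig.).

0.266 eV

E_7 = −13.60/49 = −0.2776 eV and E_5 = −13.60/25 = −0.5440 eV.
The photon energy is |E_7 − E_5| = 0.266 eV.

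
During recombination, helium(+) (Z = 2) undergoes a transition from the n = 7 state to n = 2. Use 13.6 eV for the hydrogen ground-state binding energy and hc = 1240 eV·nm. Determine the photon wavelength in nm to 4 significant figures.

For Z = 2 the level energies scale as Z², so the effective Rydberg energy is 13.6 × 4 = 54.40 eV.
ΔE = 54.40 × (1/2² − 1/7²) = 54.40 × 0.2296 = 12.49 eV.
λ = hc/ΔE = 1240 / 12.49 = 99.28 nm.

99.28 nm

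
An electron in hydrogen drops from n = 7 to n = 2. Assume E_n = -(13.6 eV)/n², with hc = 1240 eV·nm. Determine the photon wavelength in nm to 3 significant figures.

ΔE = 13.60 × (1/2² − 1/7²) = 13.60 × 0.2296 = 3.122 eV.
λ = hc/ΔE = 1240 / 3.122 = 397 nm.

397 nm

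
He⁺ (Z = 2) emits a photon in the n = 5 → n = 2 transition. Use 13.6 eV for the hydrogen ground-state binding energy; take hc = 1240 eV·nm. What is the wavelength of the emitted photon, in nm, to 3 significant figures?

For Z = 2 the level energies scale as Z², so the effective Rydberg energy is 13.6 × 4 = 54.40 eV.
ΔE = 54.40 × (1/2² − 1/5²) = 54.40 × 0.2100 = 11.42 eV.
λ = hc/ΔE = 1240 / 11.42 = 109 nm.

109 nm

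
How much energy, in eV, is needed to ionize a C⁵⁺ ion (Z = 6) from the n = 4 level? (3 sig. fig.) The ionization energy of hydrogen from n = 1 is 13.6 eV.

E_n = −13.6 Z²/n² = −489.6/n² eV for Z = 6.
E_4 = −489.6/16 = −30.6 eV, so ionization (to E = 0) requires 30.6 eV.

30.6 eV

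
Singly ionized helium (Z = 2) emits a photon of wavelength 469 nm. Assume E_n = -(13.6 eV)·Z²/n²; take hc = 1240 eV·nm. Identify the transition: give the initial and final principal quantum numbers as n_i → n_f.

n_i = 4, n_f = 3

The photon energy is ΔE = hc/λ = 1240 / 469 = 2.644 eV.
With Z = 2, ΔE = 54.40 × (1/n_f² − 1/n_i²), so 1/n_f² − 1/n_i² = 0.04860.
Trying n_f = 3 gives 1/n_i² = 0.06251, i.e. n_i ≈ 4; this pair matches.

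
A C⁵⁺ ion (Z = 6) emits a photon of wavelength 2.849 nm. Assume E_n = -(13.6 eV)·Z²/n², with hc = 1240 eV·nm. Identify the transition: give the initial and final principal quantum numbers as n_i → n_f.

n_i = 3, n_f = 1

The photon energy is ΔE = hc/λ = 1240 / 2.849 = 435.2 eV.
With Z = 6, ΔE = 489.6 × (1/n_f² − 1/n_i²), so 1/n_f² − 1/n_i² = 0.8890.
Trying n_f = 1 gives 1/n_i² = 0.1110, i.e. n_i ≈ 3; this pair matches.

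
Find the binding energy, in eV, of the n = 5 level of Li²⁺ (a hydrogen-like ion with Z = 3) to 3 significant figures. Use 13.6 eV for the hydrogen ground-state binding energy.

E_n = −13.6 Z²/n² = −122.4/n² eV for Z = 3.
E_5 = −122.4/25 = −4.90 eV, so ionization (to E = 0) requires 4.90 eV.

4.90 eV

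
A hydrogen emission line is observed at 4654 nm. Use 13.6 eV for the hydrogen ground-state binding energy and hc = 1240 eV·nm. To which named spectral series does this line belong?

Pfund

ΔE = 1240/4654 = 0.2664 eV.
This matches 13.6 × (1/5² − 1/7²), so n_f = 5: the Pfund series.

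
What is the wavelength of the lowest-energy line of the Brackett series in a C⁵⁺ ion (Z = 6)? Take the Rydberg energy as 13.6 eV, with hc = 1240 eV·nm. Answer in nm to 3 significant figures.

113 nm

The Brackett series terminates on n_f = 4; the first line has n_i = 4+1 = 5.
ΔE = 489.6 × (1/4² − 1/5²) = 11.02 eV.
λ = 1240 / 11.02 = 113 nm.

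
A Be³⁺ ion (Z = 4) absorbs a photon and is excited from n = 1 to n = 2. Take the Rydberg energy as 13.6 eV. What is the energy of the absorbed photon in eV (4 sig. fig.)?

The Bohr energies scale as Z², so for Z = 4: E_n = −217.6/n² eV.
E_2 = −217.6/4 = −54.40 eV and E_1 = −217.6/1 = −217.6 eV.
The photon energy is |E_2 − E_1| = 163.2 eV.

163.2 eV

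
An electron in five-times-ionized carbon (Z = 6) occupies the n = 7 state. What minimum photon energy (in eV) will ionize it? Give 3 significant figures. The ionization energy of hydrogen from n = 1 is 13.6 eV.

9.99 eV

E_n = −13.6 Z²/n² = −489.6/n² eV for Z = 6.
E_7 = −489.6/49 = −9.99 eV, so ionization (to E = 0) requires 9.99 eV.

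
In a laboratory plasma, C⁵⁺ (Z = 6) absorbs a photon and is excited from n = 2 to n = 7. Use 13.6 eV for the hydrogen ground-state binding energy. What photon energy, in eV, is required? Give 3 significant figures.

112 eV

The Bohr energies scale as Z², so for Z = 6: E_n = −489.6/n² eV.
E_7 = −489.6/49 = −9.992 eV and E_2 = −489.6/4 = −122.4 eV.
The photon energy is |E_7 − E_2| = 112 eV.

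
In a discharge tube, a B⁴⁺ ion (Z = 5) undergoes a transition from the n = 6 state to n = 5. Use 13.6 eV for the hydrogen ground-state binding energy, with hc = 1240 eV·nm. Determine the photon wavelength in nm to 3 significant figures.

298 nm

For Z = 5 the level energies scale as Z², so the effective Rydberg energy is 13.6 × 25 = 340.0 eV.
ΔE = 340.0 × (1/5² − 1/6²) = 340.0 × 0.01222 = 4.156 eV.
λ = hc/ΔE = 1240 / 4.156 = 298 nm.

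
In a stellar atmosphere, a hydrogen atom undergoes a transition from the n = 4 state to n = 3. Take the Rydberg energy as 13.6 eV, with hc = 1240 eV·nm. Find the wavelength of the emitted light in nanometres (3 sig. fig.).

ΔE = 13.60 × (1/3² − 1/4²) = 13.60 × 0.04861 = 0.6611 eV.
λ = hc/ΔE = 1240 / 0.6611 = 1880 nm.
This line belongs to the Paschen series.

1880 nm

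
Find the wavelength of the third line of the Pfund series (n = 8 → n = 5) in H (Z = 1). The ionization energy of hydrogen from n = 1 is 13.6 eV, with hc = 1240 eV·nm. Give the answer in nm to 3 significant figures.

The Pfund series terminates on n_f = 5; the third line has n_i = 5+3 = 8.
ΔE = 13.60 × (1/5² − 1/8²) = 0.3315 eV.
λ = 1240 / 0.3315 = 3740 nm.

3740 nm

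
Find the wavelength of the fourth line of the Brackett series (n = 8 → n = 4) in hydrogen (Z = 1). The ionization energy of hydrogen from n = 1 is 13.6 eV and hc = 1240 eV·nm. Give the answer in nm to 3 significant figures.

1950 nm

The Brackett series terminates on n_f = 4; the fourth line has n_i = 4+4 = 8.
ΔE = 13.60 × (1/4² − 1/8²) = 0.6375 eV.
λ = 1240 / 0.6375 = 1950 nm.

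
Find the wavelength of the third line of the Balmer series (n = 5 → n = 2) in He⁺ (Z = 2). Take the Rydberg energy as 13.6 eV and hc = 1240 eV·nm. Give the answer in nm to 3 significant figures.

109 nm

The Balmer series terminates on n_f = 2; the third line has n_i = 2+3 = 5.
ΔE = 54.40 × (1/2² − 1/5²) = 11.42 eV.
λ = 1240 / 11.42 = 109 nm.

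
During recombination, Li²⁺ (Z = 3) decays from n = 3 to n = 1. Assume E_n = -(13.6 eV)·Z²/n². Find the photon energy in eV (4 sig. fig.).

The Bohr energies scale as Z², so for Z = 3: E_n = −122.4/n² eV.
E_3 = −122.4/9 = −13.60 eV and E_1 = −122.4/1 = −122.4 eV.
The photon energy is |E_3 − E_1| = 108.8 eV.

108.8 eV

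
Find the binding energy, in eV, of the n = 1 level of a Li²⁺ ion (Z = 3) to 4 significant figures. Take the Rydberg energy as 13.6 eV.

E_n = −13.6 Z²/n² = −122.4/n² eV for Z = 3.
E_1 = −122.4/1 = −122.4 eV, so ionization (to E = 0) requires 122.4 eV.

122.4 eV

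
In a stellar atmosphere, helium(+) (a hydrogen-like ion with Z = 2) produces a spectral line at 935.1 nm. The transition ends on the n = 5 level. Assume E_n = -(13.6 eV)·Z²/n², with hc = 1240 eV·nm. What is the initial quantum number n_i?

n_i = 8

The photon energy is ΔE = hc/λ = 1240 / 935.1 = 1.326 eV.
With Z = 2, ΔE = 54.40 × (1/n_f² − 1/n_i²), so 1/n_f² − 1/n_i² = 0.02438.
With n_f = 5: 1/n_i² = 1/25 − 0.02438 = 0.01562, so n_i ≈ 8.00.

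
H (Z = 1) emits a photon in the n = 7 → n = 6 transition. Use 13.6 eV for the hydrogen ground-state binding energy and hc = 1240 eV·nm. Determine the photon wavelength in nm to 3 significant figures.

12400 nm

ΔE = 13.60 × (1/6² − 1/7²) = 13.60 × 0.007370 = 0.1002 eV.
λ = hc/ΔE = 1240 / 0.1002 = 12400 nm.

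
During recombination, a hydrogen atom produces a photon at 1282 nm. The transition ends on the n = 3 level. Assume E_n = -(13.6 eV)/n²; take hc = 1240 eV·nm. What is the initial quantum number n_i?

n_i = 5

The photon energy is ΔE = hc/λ = 1240 / 1282 = 0.9672 eV.
With Z = 1, ΔE = 13.60 × (1/n_f² − 1/n_i²), so 1/n_f² − 1/n_i² = 0.07112.
With n_f = 3: 1/n_i² = 1/9 − 0.07112 = 0.03999, so n_i ≈ 5.00.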